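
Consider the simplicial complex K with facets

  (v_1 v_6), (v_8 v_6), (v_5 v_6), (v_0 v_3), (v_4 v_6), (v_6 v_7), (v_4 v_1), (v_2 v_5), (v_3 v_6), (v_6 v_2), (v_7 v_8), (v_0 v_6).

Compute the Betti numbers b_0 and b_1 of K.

b_0 = 1, b_1 = 4.

Take the total order v_0 < v_1 < v_2 < v_3 < v_4 < v_5 < v_6 < v_7 < v_8 on the vertex set. Then K (dimension 1) consists of the simplices:

  0-simplices (9): [v_0], [v_1], [v_2], [v_3], [v_4], [v_5], [v_6], [v_7], [v_8]
  1-simplices (12): [v_0,v_3], [v_0,v_6], [v_1,v_4], [v_1,v_6], [v_2,v_5], [v_2,v_6], [v_3,v_6], [v_4,v_6], [v_5,v_6], [v_6,v_7], [v_6,v_8], [v_7,v_8]

Hence C_0 ≅ Z^9, C_1 ≅ Z^12.

∂_1: C_1 → C_0 is given by ∂[p,q] = [q] − [p]. For instance
  ∂[v_0,v_6] = [v_6] − [v_0].
As a 9×12 matrix over Z this has rank 8, with invariant factors (1,1,1,1,1,1,1,1).

Reading off H_k = ker ∂_k / im ∂_{k+1}:

  H_0: rank C_0 − rank ∂_1 = 9 − 8 = 1, and the invariant factors of ∂_1 are all 1, so H_0 = Z.
  H_1: rank ker ∂_1 − rank ∂_2 = (12 − 8) − 0 = 4, and there is no ∂_2, so H_1 = Z^4.

As a check, the Euler characteristic is 9 − 12 = -3, which agrees with 1 − 4 = -3.
(K is a triangulation of a wedge of 4 circles.)

Hence the Betti numbers are b_0 = 1, b_1 = 4.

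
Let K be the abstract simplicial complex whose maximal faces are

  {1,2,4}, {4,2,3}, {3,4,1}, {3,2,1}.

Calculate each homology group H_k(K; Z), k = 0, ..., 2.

H_0 ≅ Z,  H_1 = 0,  H_2 ≅ Z.

Fix the vertex order 1 < 2 < 3 < 4 and write every simplex with vertices in increasing order. Then dim K = 2 and the simplices of K are:

  0-simplices (4): [1], [2], [3], [4]
  1-simplices (6): [1,2], [1,3], [1,4], [2,3], [2,4], [3,4]
  2-simplices (4): [1,2,3], [1,2,4], [1,3,4], [2,3,4]

Hence C_0 ≅ Z^4, C_1 ≅ Z^6, C_2 ≅ Z^4.

Boundary ∂_1: C_1 → C_0 sends each edge [p,q] (with p < q) to q − p. For instance
  ∂[2,4] = [4] − [2].
The resulting 4×6 matrix has rank 3, and its Smith normal form has invariant factors (1,1,1).

Boundary ∂_2: C_2 → C_1 acts by ∂[p,q,r] = [q,r] − [p,r] + [p,q]. For instance
  ∂[1,2,3] = [2,3] − [1,3] + [1,2],
  ∂[1,2,4] = [2,4] − [1,4] + [1,2].
The resulting 6×4 matrix has rank 3, and its Smith normal form has invariant factors (1,1,1).

Computing H_k = (kernel of ∂_k) / (image of ∂_{k+1}):

  H_0: rank C_0 − rank ∂_1 = 4 − 3 = 1, and the invariant factors of ∂_1 are all 1, so H_0 ≅ Z.
  H_1: rank ker ∂_1 − rank ∂_2 = (6 − 3) − 3 = 0, and the invariant factors of ∂_2 are all 1, so H_1 ≅ 0.
  H_2: rank ker ∂_2 − rank ∂_3 = (4 − 3) − 0 = 1, and there is no ∂_3, so H_2 ≅ Z.

As a check, the Euler characteristic is 4 − 6 + 4 = 2, which agrees with 1 − 0 + 1 = 2.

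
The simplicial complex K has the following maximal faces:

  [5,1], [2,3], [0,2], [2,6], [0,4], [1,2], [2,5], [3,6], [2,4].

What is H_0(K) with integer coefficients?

Order the vertices as 0 < 1 < 2 < 3 < 4 < 5 < 6. Listing each simplex with vertices in this order, K has dimension 1 with simplices:

  0-simplices (7): [0], [1], [2], [3], [4], [5], [6]
  1-simplices (9): [0,2], [0,4], [1,2], [1,5], [2,3], [2,4], [2,5], [2,6], [3,6]

so the chain groups are C_0 ≅ Z^7, C_1 ≅ Z^9.

Boundary ∂_1: C_1 → C_0 sends each edge [p,q] (with p < q) to q − p.
As a 7×9 matrix over Z this has rank 6, with invariant factors (1,1,1,1,1,1).

Computing H_k = (kernel of ∂_k) / (image of ∂_{k+1}):

  H_0: rank C_0 − rank ∂_1 = 7 − 6 = 1, and the invariant factors of ∂_1 are all 1, so H_0 = Z.

H_0 ≅ Z.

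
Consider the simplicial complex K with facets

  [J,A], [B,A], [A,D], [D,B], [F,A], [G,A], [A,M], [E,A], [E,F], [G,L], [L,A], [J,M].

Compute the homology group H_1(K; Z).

Order the vertices as A < B < D < E < F < G < J < L < M. Listing each simplex with vertices in this order, K has dimension 1 with simplices:

  0-simplices (9): A, B, D, E, F, G, J, L, M
  1-simplices (12): AB, AD, AE, AF, AG, AJ, AL, AM, BD, EF, GL, JM

giving chain groups C_0 ≅ Z^9, C_1 ≅ Z^12.

The boundary map ∂_1: C_1 → C_0 is given by ∂[p,q] = [q] − [p].
This gives a 9×12 integer matrix of rank 8; reducing to Smith normal form yields diagonal entries (1,1,1,1,1,1,1,1).

From H_k ≅ ker(∂_k) / im(∂_{k+1}) we obtain:

  H_1: rank ker ∂_1 − rank ∂_2 = (12 − 8) − 0 = 4, and there is no ∂_2, so H_1 ≅ Z^4.

(K is a triangulation of a wedge of 4 circles.)

H_1 ≅ Z^4.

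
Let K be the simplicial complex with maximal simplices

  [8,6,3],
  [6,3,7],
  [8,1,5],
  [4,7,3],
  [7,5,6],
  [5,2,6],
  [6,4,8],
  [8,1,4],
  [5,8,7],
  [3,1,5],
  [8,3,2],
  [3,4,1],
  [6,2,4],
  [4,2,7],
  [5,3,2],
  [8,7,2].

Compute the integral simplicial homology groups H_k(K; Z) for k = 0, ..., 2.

H_0 = Z,  H_1 = Z^2,  H_2 = Z.

K has 8 vertices, 24 edges, 16 triangles.
rank ∂_0 = 0, rank ∂_1 = 7 ⇒ b_0 = 8 − 0 − 7 = 1; all invariant factors of ∂_1 are 1 so no torsion. So H_0 ≅ Z.
rank ∂_1 = 7, rank ∂_2 = 15 ⇒ b_1 = 24 − 7 − 15 = 2; all invariant factors of ∂_2 are 1 so no torsion. So H_1 ≅ Z^2.
rank ∂_2 = 15, rank ∂_3 = 0 ⇒ b_2 = 16 − 15 − 0 = 1. So H_2 ≅ Z.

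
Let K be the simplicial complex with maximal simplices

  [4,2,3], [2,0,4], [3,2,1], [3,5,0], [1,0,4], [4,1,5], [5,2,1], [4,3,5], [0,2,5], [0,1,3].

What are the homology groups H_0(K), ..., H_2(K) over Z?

H_0 = Z,  H_1 = Z_2,  H_2 = 0.

Fix the vertex order 0 < 1 < 2 < 3 < 4 < 5 and write every simplex with vertices in increasing order. Then dim K = 2 and the simplices of K are:

  0-simplices (6): [0], [1], [2], [3], [4], [5]
  1-simplices (15): [0,1], [0,2], [0,3], [0,4], [0,5], [1,2], [1,3], [1,4], [1,5], [2,3], [2,4], [2,5], [3,4], [3,5], [4,5]
  2-simplices (10): [0,1,3], [0,1,4], [0,2,4], [0,2,5], [0,3,5], [1,2,3], [1,2,5], [1,4,5], [2,3,4], [3,4,5]

so the chain groups are C_0 ≅ Z^6, C_1 ≅ Z^15, C_2 ≅ Z^10.

∂_1: C_1 → C_0 maps an edge to its endpoints' difference, ∂[p,q] = q − p.
The resulting 6×15 matrix has rank 5, and its Smith normal form has invariant factors (1,1,1,1,1).

The boundary map ∂_2: C_2 → C_1 maps a triangle to the signed sum of its edges. For instance
  ∂[0,1,3] = [1,3] − [0,3] + [0,1],
  ∂[1,4,5] = [4,5] − [1,5] + [1,4].
The 15×10 boundary matrix has rank 10 and Smith normal form diag(1,1,1,1,1,1,1,1,1,2).

Computing H_k = (kernel of ∂_k) / (image of ∂_{k+1}):

  H_0: rank C_0 − rank ∂_1 = 6 − 5 = 1, and the invariant factors of ∂_1 are all 1, so H_0 = Z.
  H_1: rank ker ∂_1 − rank ∂_2 = (15 − 5) − 10 = 0, and ∂_2 has invariant factor 2 > 1, so H_1 = Z_2.
  H_2: rank ker ∂_2 − rank ∂_3 = (10 − 10) − 0 = 0, and there is no ∂_3, so H_2 = 0.

As a check, the Euler characteristic is 6 − 15 + 10 = 1, which agrees with 1 − 0 + 0 = 1.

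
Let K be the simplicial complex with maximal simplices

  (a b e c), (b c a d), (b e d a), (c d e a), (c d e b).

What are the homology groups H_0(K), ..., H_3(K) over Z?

Order the vertices as a < b < c < d < e. Listing each simplex with vertices in this order, K has dimension 3 with simplices:

  0-simplices (5): a, b, c, d, e
  1-simplices (10): ab, ac, ad, ae, bc, bd, be, cd, ce, de
  2-simplices (10): abc, abd, abe, acd, ace, ade, bcd, bce, bde, cde
  3-simplices (5): abcd, abce, abde, acde, bcde

giving chain groups C_0 ≅ Z^5, C_1 ≅ Z^10, C_2 ≅ Z^10, C_3 ≅ Z^5.

The boundary map ∂_1: C_1 → C_0 maps an edge to its endpoints' difference, ∂[p,q] = q − p.
The resulting 5×10 matrix has rank 4, and its Smith normal form has invariant factors (1,1,1,1).

∂_2: C_2 → C_1 maps a triangle to the signed sum of its edges. For instance
  ∂bcd = cd − bd + bc,
  ∂abe = be − ae + ab.
As a 10×10 matrix over Z this has rank 6, with invariant factors (1,1,1,1,1,1).

The boundary map ∂_3: C_3 → C_2 sends each 3-simplex σ to the alternating sum Σ_i (−1)^i (σ with its i-th vertex removed). For instance
  ∂abce = bce − ace + abe − abc,
  ∂acde = cde − ade + ace − acd.
This gives a 10×5 integer matrix of rank 4; reducing to Smith normal form yields diagonal entries (1,1,1,1).

Reading off H_k = ker ∂_k / im ∂_{k+1}:

  H_0: rank C_0 − rank ∂_1 = 5 − 4 = 1, and the invariant factors of ∂_1 are all 1, so H_0 ≅ Z.
  H_1: rank ker ∂_1 − rank ∂_2 = (10 − 4) − 6 = 0, and the invariant factors of ∂_2 are all 1, so H_1 ≅ 0.
  H_2: rank ker ∂_2 − rank ∂_3 = (10 − 6) − 4 = 0, and the invariant factors of ∂_3 are all 1, so H_2 ≅ 0.
  H_3: rank ker ∂_3 − rank ∂_4 = (5 − 4) − 0 = 1, and there is no ∂_4, so H_3 ≅ Z.

H_0 = Z,  H_1 = 0,  H_2 = 0,  H_3 = Z.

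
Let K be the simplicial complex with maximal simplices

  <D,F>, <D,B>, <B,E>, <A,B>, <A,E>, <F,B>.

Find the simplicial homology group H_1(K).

Order the vertices as A < B < D < E < F. Listing each simplex with vertices in this order, K has dimension 1 with simplices:

  0-simplices (5): A, B, D, E, F
  1-simplices (6): AB, AE, BD, BE, BF, DF

Hence C_0 ≅ Z^5, C_1 ≅ Z^6.

∂_1: C_1 → C_0 maps an edge to its endpoints' difference, ∂[p,q] = q − p.
The 5×6 boundary matrix has rank 4 and Smith normal form diag(1,1,1,1).

Computing H_k = (kernel of ∂_k) / (image of ∂_{k+1}):

  H_1: rank ker ∂_1 − rank ∂_2 = (6 − 4) − 0 = 2, and there is no ∂_2, so H_1 = Z^2.

H_1 = Z^2.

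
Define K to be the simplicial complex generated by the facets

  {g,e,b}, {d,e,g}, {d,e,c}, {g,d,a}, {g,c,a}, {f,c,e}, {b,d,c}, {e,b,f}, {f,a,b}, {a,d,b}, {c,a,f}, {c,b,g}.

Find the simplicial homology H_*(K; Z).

Take the total order a < b < c < d < e < f < g on the vertex set. Then K (dimension 2) consists of the simplices:

  0-simplices (7): a, b, c, d, e, f, g
  1-simplices (18): ab, ac, ad, af, ag, bc, bd, be, bf, bg, cd, ce, cf, cg, de, dg, ef, eg
  2-simplices (12): abd, abf, acf, acg, adg, bcd, bcg, bef, beg, cde, cef, deg

so the chain groups are C_0 ≅ Z^7, C_1 ≅ Z^18, C_2 ≅ Z^12.

Boundary ∂_1: C_1 → C_0 is given by ∂[p,q] = [q] − [p]. For instance
  ∂eg = g − e.
The 7×18 boundary matrix has rank 6 and Smith normal form diag(1,1,1,1,1,1).

The boundary map ∂_2: C_2 → C_1 acts by ∂[p,q,r] = [q,r] − [p,r] + [p,q]. For instance
  ∂bcg = cg − bg + bc,
  ∂cde = de − ce + cd.
The resulting 18×12 matrix has rank 12, and its Smith normal form has invariant factors (1,1,1,1,1,1,1,1,1,1,1,2).

Now H_k = ker ∂_k / im ∂_{k+1}, so:

  H_0: rank C_0 − rank ∂_1 = 7 − 6 = 1, and the invariant factors of ∂_1 are all 1, so H_0 ≅ Z.
  H_1: rank ker ∂_1 − rank ∂_2 = (18 − 6) − 12 = 0, and ∂_2 has invariant factor 2 > 1, so H_1 ≅ Z/2.
  H_2: rank ker ∂_2 − rank ∂_3 = (12 − 12) − 0 = 0, and there is no ∂_3, so H_2 ≅ 0.

As a check, the Euler characteristic is 7 − 18 + 12 = 1, which agrees with 1 − 0 + 0 = 1.

H_0 = Z,  H_1 = Z/2,  H_2 = 0.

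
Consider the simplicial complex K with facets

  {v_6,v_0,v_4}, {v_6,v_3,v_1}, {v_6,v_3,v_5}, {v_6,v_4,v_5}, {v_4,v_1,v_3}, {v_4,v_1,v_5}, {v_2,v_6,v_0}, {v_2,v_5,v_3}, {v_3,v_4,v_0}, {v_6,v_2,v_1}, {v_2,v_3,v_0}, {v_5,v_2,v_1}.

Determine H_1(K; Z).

H_1 = Z/2.

Take the total order v_0 < v_1 < v_2 < v_3 < v_4 < v_5 < v_6 on the vertex set. Then K (dimension 2) consists of the simplices:

  0-simplices (7): [v_0], [v_1], [v_2], [v_3], [v_4], [v_5], [v_6]
  1-simplices (18): (18 of them)
  2-simplices (12): (12 of them)

so the chain groups are C_0 ≅ Z^7, C_1 ≅ Z^18, C_2 ≅ Z^12.

The boundary map ∂_1: C_1 → C_0 maps an edge to its endpoints' difference, ∂[p,q] = q − p. For instance
  ∂[v_0,v_4] = [v_4] − [v_0].
This gives a 7×18 integer matrix of rank 6; reducing to Smith normal form yields diagonal entries (1,1,1,1,1,1).

The boundary map ∂_2: C_2 → C_1 sends each 2-simplex [p,q,r] to [q,r] − [p,r] + [p,q]. For instance
  ∂[v_0,v_2,v_6] = [v_2,v_6] − [v_0,v_6] + [v_0,v_2],
  ∂[v_1,v_2,v_5] = [v_2,v_5] − [v_1,v_5] + [v_1,v_2].
This gives a 18×12 integer matrix of rank 12; reducing to Smith normal form yields diagonal entries (1,1,1,1,1,1,1,1,1,1,1,2).

From H_k ≅ ker(∂_k) / im(∂_{k+1}) we obtain:

  H_1: rank ker ∂_1 − rank ∂_2 = (18 − 6) − 12 = 0, and ∂_2 has invariant factor 2 > 1, so H_1 = Z/2.

(K is a triangulation of the real projective plane RP^2.)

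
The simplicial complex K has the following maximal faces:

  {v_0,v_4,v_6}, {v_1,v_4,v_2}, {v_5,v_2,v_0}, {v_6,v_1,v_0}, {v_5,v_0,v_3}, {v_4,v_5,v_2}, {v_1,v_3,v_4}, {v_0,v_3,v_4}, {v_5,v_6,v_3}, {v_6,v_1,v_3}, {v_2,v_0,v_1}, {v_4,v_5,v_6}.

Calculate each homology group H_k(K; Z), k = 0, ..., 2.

K has 7 vertices, 18 edges, 12 triangles.
rank ∂_0 = 0, rank ∂_1 = 6 ⇒ b_0 = 7 − 0 − 6 = 1; all invariant factors of ∂_1 are 1 so no torsion. So H_0 = Z.
rank ∂_1 = 6, rank ∂_2 = 12 ⇒ b_1 = 18 − 6 − 12 = 0; ∂_2 has invariant factor(s) [2] giving torsion. So H_1 = Z_2.
rank ∂_2 = 12, rank ∂_3 = 0 ⇒ b_2 = 12 − 12 − 0 = 0. So H_2 = 0.

H_0 = Z,  H_1 = Z_2,  H_2 = 0.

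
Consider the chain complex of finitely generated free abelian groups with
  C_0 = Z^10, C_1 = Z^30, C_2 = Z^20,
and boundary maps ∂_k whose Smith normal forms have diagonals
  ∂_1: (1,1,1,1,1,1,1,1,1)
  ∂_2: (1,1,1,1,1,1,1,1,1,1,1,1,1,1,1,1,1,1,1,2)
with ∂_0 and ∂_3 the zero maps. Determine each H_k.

H_0: b_0 = 10 − 0 − 9 = 1; torsion from ∂_1 factors > 1: none. So H_0 = Z.
H_1: b_1 = 30 − 9 − 20 = 1; torsion from ∂_2 factors > 1: [2]. So H_1 = Z ⊕ Z/2.
H_2: b_2 = 20 − 20 − 0 = 0; torsion from ∂_3 factors > 1: none. So H_2 = 0.

H_0 = Z,  H_1 = Z ⊕ Z/2,  H_2 = 0.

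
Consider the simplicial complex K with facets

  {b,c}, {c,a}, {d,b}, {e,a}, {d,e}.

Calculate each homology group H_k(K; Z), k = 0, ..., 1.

Fix the vertex order a < b < c < d < e and write every simplex with vertices in increasing order. Then dim K = 1 and the simplices of K are:

  0-simplices (5): a, b, c, d, e
  1-simplices (5): ac, ae, bc, bd, de

giving chain groups C_0 ≅ Z^5, C_1 ≅ Z^5.

The boundary map ∂_1: C_1 → C_0 is given by ∂[p,q] = [q] − [p]. For instance
  ∂ae = e − a.
As a 5×5 matrix over Z this has rank 4, with invariant factors (1,1,1,1).

Computing H_k = (kernel of ∂_k) / (image of ∂_{k+1}):

  H_0: rank C_0 − rank ∂_1 = 5 − 4 = 1, and the invariant factors of ∂_1 are all 1, so H_0 = Z.
  H_1: rank ker ∂_1 − rank ∂_2 = (5 − 4) − 0 = 1, and there is no ∂_2, so H_1 = Z.

H_0 = Z,  H_1 = Z.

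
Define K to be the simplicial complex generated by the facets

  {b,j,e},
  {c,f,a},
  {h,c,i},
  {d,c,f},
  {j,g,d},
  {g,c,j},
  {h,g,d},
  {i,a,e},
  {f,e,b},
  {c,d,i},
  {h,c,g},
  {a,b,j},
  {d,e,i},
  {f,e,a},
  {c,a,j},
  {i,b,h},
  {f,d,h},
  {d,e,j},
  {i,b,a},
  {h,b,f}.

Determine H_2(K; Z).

We work with the vertex ordering a < b < c < d < e < f < g < h < i < j. The simplices of K, each written with vertices in increasing order, are:

  0-simplices (10): a, b, c, d, e, f, g, h, i, j
  1-simplices (30): ab, ac, ae, af, ai, aj, be, bf, bh, bi, bj, cd, cf, cg, ch, ci, cj, de, df, dg, dh, di, dj, ef, ei, ej, fh, gh, gj, hi
  2-simplices (20): abi, abj, acf, acj, aef, aei, bef, bej, bfh, bhi, cdf, cdi, cgh, cgj, chi, dei, dej, dfh, dgh, dgj

giving chain groups C_0 ≅ Z^10, C_1 ≅ Z^30, C_2 ≅ Z^20.

The boundary map ∂_1: C_1 → C_0 is given by ∂[p,q] = [q] − [p]. For instance
  ∂af = f − a.
The 10×30 boundary matrix has rank 9 and Smith normal form diag(1,1,1,1,1,1,1,1,1).

Boundary ∂_2: C_2 → C_1 acts by ∂[p,q,r] = [q,r] − [p,r] + [p,q]. For instance
  ∂bfh = fh − bh + bf,
  ∂bhi = hi − bi + bh.
The 30×20 boundary matrix has rank 20 and Smith normal form diag(1,1,1,1,1,1,1,1,1,1,1,1,1,1,1,1,1,1,1,2).

From H_k ≅ ker(∂_k) / im(∂_{k+1}) we obtain:

  H_2: rank ker ∂_2 − rank ∂_3 = (20 − 20) − 0 = 0, and there is no ∂_3, so H_2 = 0.

H_2 ≅ 0.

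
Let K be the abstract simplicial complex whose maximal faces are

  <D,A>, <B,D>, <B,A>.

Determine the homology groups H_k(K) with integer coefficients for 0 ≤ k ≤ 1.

H_0 ≅ Z,  H_1 ≅ Z.

We work with the vertex ordering A < B < D. The simplices of K, each written with vertices in increasing order, are:

  0-simplices (3): A, B, D
  1-simplices (3): AB, AD, BD

Hence C_0 ≅ Z^3, C_1 ≅ Z^3.

The boundary map ∂_1: C_1 → C_0 is given by ∂[p,q] = [q] − [p]. For instance
  ∂BD = D − B.
As a 3×3 matrix over Z this has rank 2, with invariant factors (1,1).

Reading off H_k = ker ∂_k / im ∂_{k+1}:

  H_0: rank C_0 − rank ∂_1 = 3 − 2 = 1, and the invariant factors of ∂_1 are all 1, so H_0 ≅ Z.
  H_1: rank ker ∂_1 − rank ∂_2 = (3 − 2) − 0 = 1, and there is no ∂_2, so H_1 ≅ Z.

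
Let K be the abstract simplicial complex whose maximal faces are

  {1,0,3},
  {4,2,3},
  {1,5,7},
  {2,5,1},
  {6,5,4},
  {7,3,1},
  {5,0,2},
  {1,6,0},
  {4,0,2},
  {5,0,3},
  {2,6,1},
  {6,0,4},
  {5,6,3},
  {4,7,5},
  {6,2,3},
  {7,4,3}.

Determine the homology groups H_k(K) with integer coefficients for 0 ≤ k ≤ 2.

H_0 = Z,  H_1 = Z^2,  H_2 = Z.

Take the total order 0 < 1 < 2 < 3 < 4 < 5 < 6 < 7 on the vertex set. Then K (dimension 2) consists of the simplices:

  0-simplices (8): [0], [1], [2], [3], [4], [5], [6], [7]
  1-simplices (24): (24 of them)
  2-simplices (16): [0,1,3], [0,1,6], [0,2,4], [0,2,5], [0,3,5], [0,4,6], [1,2,5], [1,2,6], [1,3,7], [1,5,7], [2,3,4], [2,3,6], [3,4,7], [3,5,6], [4,5,6], [4,5,7]

giving chain groups C_0 ≅ Z^8, C_1 ≅ Z^24, C_2 ≅ Z^16.

The boundary map ∂_1: C_1 → C_0 maps an edge to its endpoints' difference, ∂[p,q] = q − p. For instance
  ∂[1,2] = [2] − [1].
The 8×24 boundary matrix has rank 7 and Smith normal form diag(1,1,1,1,1,1,1).

The boundary map ∂_2: C_2 → C_1 maps a triangle to the signed sum of its edges. For instance
  ∂[1,5,7] = [5,7] − [1,7] + [1,5],
  ∂[1,3,7] = [3,7] − [1,7] + [1,3].
As a 24×16 matrix over Z this has rank 15, with invariant factors (1,1,1,1,1,1,1,1,1,1,1,1,1,1,1).

Reading off H_k = ker ∂_k / im ∂_{k+1}:

  H_0: rank C_0 − rank ∂_1 = 8 − 7 = 1, and the invariant factors of ∂_1 are all 1, so H_0 = Z.
  H_1: rank ker ∂_1 − rank ∂_2 = (24 − 7) − 15 = 2, and the invariant factors of ∂_2 are all 1, so H_1 = Z^2.
  H_2: rank ker ∂_2 − rank ∂_3 = (16 − 15) − 0 = 1, and there is no ∂_3, so H_2 = Z.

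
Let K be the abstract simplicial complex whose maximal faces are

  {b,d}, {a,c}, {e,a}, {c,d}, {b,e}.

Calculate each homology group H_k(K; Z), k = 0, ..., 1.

H_0 ≅ Z,  H_1 ≅ Z.

Take the total order a < b < c < d < e on the vertex set. Then K (dimension 1) consists of the simplices:

  0-simplices (5): a, b, c, d, e
  1-simplices (5): ac, ae, bd, be, cd

giving chain groups C_0 ≅ Z^5, C_1 ≅ Z^5.

∂_1: C_1 → C_0 is given by ∂[p,q] = [q] − [p].
As a 5×5 matrix over Z this has rank 4, with invariant factors (1,1,1,1).

From H_k ≅ ker(∂_k) / im(∂_{k+1}) we obtain:

  H_0: rank C_0 − rank ∂_1 = 5 − 4 = 1, and the invariant factors of ∂_1 are all 1, so H_0 ≅ Z.
  H_1: rank ker ∂_1 − rank ∂_2 = (5 − 4) − 0 = 1, and there is no ∂_2, so H_1 ≅ Z.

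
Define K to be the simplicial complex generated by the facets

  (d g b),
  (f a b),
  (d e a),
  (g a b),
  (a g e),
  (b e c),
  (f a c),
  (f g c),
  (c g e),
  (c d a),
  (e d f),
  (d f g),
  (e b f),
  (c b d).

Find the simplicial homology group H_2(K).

H_2 = Z.

We work with the vertex ordering a < b < c < d < e < f < g. The simplices of K, each written with vertices in increasing order, are:

  0-simplices (7): a, b, c, d, e, f, g
  1-simplices (21): ab, ac, ad, ae, af, ag, bc, bd, be, bf, bg, cd, ce, cf, cg, de, df, dg, ef, eg, fg
  2-simplices (14): abf, abg, acd, acf, ade, aeg, bcd, bce, bdg, bef, ceg, cfg, def, dfg

so the chain groups are C_0 ≅ Z^7, C_1 ≅ Z^21, C_2 ≅ Z^14.

Boundary ∂_1: C_1 → C_0 is given by ∂[p,q] = [q] − [p].
This gives a 7×21 integer matrix of rank 6; reducing to Smith normal form yields diagonal entries (1,1,1,1,1,1).

The boundary map ∂_2: C_2 → C_1 acts by ∂[p,q,r] = [q,r] − [p,r] + [p,q]. For instance
  ∂aeg = eg − ag + ae,
  ∂ceg = eg − cg + ce.
This gives a 21×14 integer matrix of rank 13; reducing to Smith normal form yields diagonal entries (1,1,1,1,1,1,1,1,1,1,1,1,1).

Computing H_k = (kernel of ∂_k) / (image of ∂_{k+1}):

  H_2: rank ker ∂_2 − rank ∂_3 = (14 − 13) − 0 = 1, and there is no ∂_3, so H_2 ≅ Z.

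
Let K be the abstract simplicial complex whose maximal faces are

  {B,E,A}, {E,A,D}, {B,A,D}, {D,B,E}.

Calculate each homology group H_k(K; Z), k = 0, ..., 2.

H_0 = Z,  H_1 = 0,  H_2 = Z.

We work with the vertex ordering A < B < D < E. The simplices of K, each written with vertices in increasing order, are:

  0-simplices (4): A, B, D, E
  1-simplices (6): AB, AD, AE, BD, BE, DE
  2-simplices (4): ABD, ABE, ADE, BDE

so the chain groups are C_0 ≅ Z^4, C_1 ≅ Z^6, C_2 ≅ Z^4.

The boundary map ∂_1: C_1 → C_0 is given by ∂[p,q] = [q] − [p]. For instance
  ∂AE = E − A.
The 4×6 boundary matrix has rank 3 and Smith normal form diag(1,1,1).

The boundary map ∂_2: C_2 → C_1 sends each 2-simplex [p,q,r] to [q,r] − [p,r] + [p,q]. For instance
  ∂ABE = BE − AE + AB,
  ∂BDE = DE − BE + BD.
The resulting 6×4 matrix has rank 3, and its Smith normal form has invariant factors (1,1,1).

Now H_k = ker ∂_k / im ∂_{k+1}, so:

  H_0: rank C_0 − rank ∂_1 = 4 − 3 = 1, and the invariant factors of ∂_1 are all 1, so H_0 = Z.
  H_1: rank ker ∂_1 − rank ∂_2 = (6 − 3) − 3 = 0, and the invariant factors of ∂_2 are all 1, so H_1 = 0.
  H_2: rank ker ∂_2 − rank ∂_3 = (4 − 3) − 0 = 1, and there is no ∂_3, so H_2 = Z.

As a check, the Euler characteristic is 4 − 6 + 4 = 2, which agrees with 1 − 0 + 1 = 2.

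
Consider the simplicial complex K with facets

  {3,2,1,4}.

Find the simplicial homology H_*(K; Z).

K has 4 vertices, 6 edges, 4 triangles, 1 3-simplex.
rank ∂_0 = 0, rank ∂_1 = 3 ⇒ b_0 = 4 − 0 − 3 = 1; all invariant factors of ∂_1 are 1 so no torsion. So H_0 ≅ Z.
rank ∂_1 = 3, rank ∂_2 = 3 ⇒ b_1 = 6 − 3 − 3 = 0; all invariant factors of ∂_2 are 1 so no torsion. So H_1 ≅ 0.
rank ∂_2 = 3, rank ∂_3 = 1 ⇒ b_2 = 4 − 3 − 1 = 0; all invariant factors of ∂_3 are 1 so no torsion. So H_2 ≅ 0.
rank ∂_3 = 1, rank ∂_4 = 0 ⇒ b_3 = 1 − 1 − 0 = 0. So H_3 ≅ 0.

H_0 = Z,  H_1 = 0,  H_2 = 0,  H_3 = 0.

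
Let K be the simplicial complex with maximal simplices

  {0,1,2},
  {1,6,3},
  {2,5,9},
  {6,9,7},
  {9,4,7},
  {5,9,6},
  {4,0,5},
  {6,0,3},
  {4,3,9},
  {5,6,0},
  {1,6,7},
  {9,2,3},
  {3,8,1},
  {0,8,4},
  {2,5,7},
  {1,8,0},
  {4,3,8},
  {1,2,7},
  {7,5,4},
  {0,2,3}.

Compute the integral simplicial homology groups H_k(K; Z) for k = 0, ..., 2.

H_0 = Z,  H_1 = Z ⊕ Z/2Z,  H_2 = 0.

Fix the vertex order 0 < 1 < 2 < 3 < 4 < 5 < 6 < 7 < 8 < 9 and write every simplex with vertices in increasing order. Then dim K = 2 and the simplices of K are:

  0-simplices (10): [0], [1], [2], [3], [4], [5], [6], [7], [8], [9]
  1-simplices (30): (30 of them)
  2-simplices (20): (20 of them)

so the chain groups are C_0 ≅ Z^10, C_1 ≅ Z^30, C_2 ≅ Z^20.

∂_1: C_1 → C_0 is given by ∂[p,q] = [q] − [p].
The resulting 10×30 matrix has rank 9, and its Smith normal form has invariant factors (1,1,1,1,1,1,1,1,1).

Boundary ∂_2: C_2 → C_1 maps a triangle to the signed sum of its edges. For instance
  ∂[6,7,9] = [7,9] − [6,9] + [6,7],
  ∂[1,3,6] = [3,6] − [1,6] + [1,3].
As a 30×20 matrix over Z this has rank 20, with invariant factors (1,1,1,1,1,1,1,1,1,1,1,1,1,1,1,1,1,1,1,2).

Computing H_k = (kernel of ∂_k) / (image of ∂_{k+1}):

  H_0: rank C_0 − rank ∂_1 = 10 − 9 = 1, and the invariant factors of ∂_1 are all 1, so H_0 ≅ Z.
  H_1: rank ker ∂_1 − rank ∂_2 = (30 − 9) − 20 = 1, and ∂_2 has invariant factor 2 > 1, so H_1 ≅ Z ⊕ Z/2Z.
  H_2: rank ker ∂_2 − rank ∂_3 = (20 − 20) − 0 = 0, and there is no ∂_3, so H_2 ≅ 0.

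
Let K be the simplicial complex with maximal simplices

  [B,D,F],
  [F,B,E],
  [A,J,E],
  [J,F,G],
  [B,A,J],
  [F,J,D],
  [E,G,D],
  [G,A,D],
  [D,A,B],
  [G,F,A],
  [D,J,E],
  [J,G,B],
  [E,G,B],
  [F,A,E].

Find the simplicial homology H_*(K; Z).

Order the vertices as A < B < D < E < F < G < J. Listing each simplex with vertices in this order, K has dimension 2 with simplices:

  0-simplices (7): A, B, D, E, F, G, J
  1-simplices (21): AB, AD, AE, AF, AG, AJ, BD, BE, BF, BG, BJ, DE, DF, DG, DJ, EF, EG, EJ, FG, FJ, GJ
  2-simplices (14): ABD, ABJ, ADG, AEF, AEJ, AFG, BDF, BEF, BEG, BGJ, DEG, DEJ, DFJ, FGJ

Hence C_0 ≅ Z^7, C_1 ≅ Z^21, C_2 ≅ Z^14.

Boundary ∂_1: C_1 → C_0 is given by ∂[p,q] = [q] − [p].
As a 7×21 matrix over Z this has rank 6, with invariant factors (1,1,1,1,1,1).

∂_2: C_2 → C_1 acts by ∂[p,q,r] = [q,r] − [p,r] + [p,q]. For instance
  ∂DEG = EG − DG + DE,
  ∂AEJ = EJ − AJ + AE.
This gives a 21×14 integer matrix of rank 13; reducing to Smith normal form yields diagonal entries (1,1,1,1,1,1,1,1,1,1,1,1,1).

Now H_k = ker ∂_k / im ∂_{k+1}, so:

  H_0: rank C_0 − rank ∂_1 = 7 − 6 = 1, and the invariant factors of ∂_1 are all 1, so H_0 = Z.
  H_1: rank ker ∂_1 − rank ∂_2 = (21 − 6) − 13 = 2, and the invariant factors of ∂_2 are all 1, so H_1 = Z^2.
  H_2: rank ker ∂_2 − rank ∂_3 = (14 − 13) − 0 = 1, and there is no ∂_3, so H_2 = Z.

H_0 ≅ Z,  H_1 ≅ Z^2,  H_2 ≅ Z.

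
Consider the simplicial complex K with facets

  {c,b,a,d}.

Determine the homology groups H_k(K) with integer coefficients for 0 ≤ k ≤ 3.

Fix the vertex order a < b < c < d and write every simplex with vertices in increasing order. Then dim K = 3 and the simplices of K are:

  0-simplices (4): a, b, c, d
  1-simplices (6): ab, ac, ad, bc, bd, cd
  2-simplices (4): abc, abd, acd, bcd
  3-simplices (1): abcd

Hence C_0 ≅ Z^4, C_1 ≅ Z^6, C_2 ≅ Z^4, C_3 ≅ Z^1.

∂_1: C_1 → C_0 sends each edge [p,q] (with p < q) to q − p.
The 4×6 boundary matrix has rank 3 and Smith normal form diag(1,1,1).

The boundary map ∂_2: C_2 → C_1 acts by ∂[p,q,r] = [q,r] − [p,r] + [p,q]. For instance
  ∂abc = bc − ac + ab,
  ∂acd = cd − ad + ac.
The resulting 6×4 matrix has rank 3, and its Smith normal form has invariant factors (1,1,1).

∂_3: C_3 → C_2 sends each 3-simplex σ to the alternating sum Σ_i (−1)^i (σ with its i-th vertex removed). For instance
  ∂abcd = bcd − acd + abd − abc.
The 4×1 boundary matrix has rank 1 and Smith normal form diag(1).

Now H_k = ker ∂_k / im ∂_{k+1}, so:

  H_0: rank C_0 − rank ∂_1 = 4 − 3 = 1, and the invariant factors of ∂_1 are all 1, so H_0 = Z.
  H_1: rank ker ∂_1 − rank ∂_2 = (6 − 3) − 3 = 0, and the invariant factors of ∂_2 are all 1, so H_1 = 0.
  H_2: rank ker ∂_2 − rank ∂_3 = (4 − 3) − 1 = 0, and the invariant factors of ∂_3 are all 1, so H_2 = 0.
  H_3: rank ker ∂_3 − rank ∂_4 = (1 − 1) − 0 = 0, and there is no ∂_4, so H_3 = 0.

H_0 ≅ Z,  H_1 = 0,  H_2 = 0,  H_3 = 0.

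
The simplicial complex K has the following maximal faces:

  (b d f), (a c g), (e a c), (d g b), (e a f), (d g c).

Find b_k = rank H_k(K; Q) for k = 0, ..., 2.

Take the total order a < b < c < d < e < f < g on the vertex set. Then K (dimension 2) consists of the simplices:

  0-simplices (7): a, b, c, d, e, f, g
  1-simplices (13): ac, ae, af, ag, bd, bf, bg, cd, ce, cg, df, dg, ef
  2-simplices (6): ace, acg, aef, bdf, bdg, cdg

Hence C_0 ≅ Z^7, C_1 ≅ Z^13, C_2 ≅ Z^6.

∂_1: C_1 → C_0 is given by ∂[p,q] = [q] − [p].
The 7×13 boundary matrix has rank 6 and Smith normal form diag(1,1,1,1,1,1).

∂_2: C_2 → C_1 sends each 2-simplex [p,q,r] to [q,r] − [p,r] + [p,q]. For instance
  ∂ace = ce − ae + ac,
  ∂bdf = df − bf + bd.
The 13×6 boundary matrix has rank 6 and Smith normal form diag(1,1,1,1,1,1).

Computing H_k = (kernel of ∂_k) / (image of ∂_{k+1}):

  H_0: rank C_0 − rank ∂_1 = 7 − 6 = 1, and the invariant factors of ∂_1 are all 1, so H_0 ≅ Z.
  H_1: rank ker ∂_1 − rank ∂_2 = (13 − 6) − 6 = 1, and the invariant factors of ∂_2 are all 1, so H_1 ≅ Z.
  H_2: rank ker ∂_2 − rank ∂_3 = (6 − 6) − 0 = 0, and there is no ∂_3, so H_2 ≅ 0.

As a check, the Euler characteristic is 7 − 13 + 6 = 0, which agrees with 1 − 1 + 0 = 0.

Hence the Betti numbers are b_0 = 1, b_1 = 1, b_2 = 0.

b_0 = 1, b_1 = 1, b_2 = 0.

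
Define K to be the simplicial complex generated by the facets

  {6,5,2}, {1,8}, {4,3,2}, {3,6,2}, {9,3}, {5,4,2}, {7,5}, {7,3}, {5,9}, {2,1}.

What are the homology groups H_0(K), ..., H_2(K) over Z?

H_0 ≅ Z,  H_1 ≅ Z^2,  H_2 = 0.

Take the total order 1 < 2 < 3 < 4 < 5 < 6 < 7 < 8 < 9 on the vertex set. Then K (dimension 2) consists of the simplices:

  0-simplices (9): [1], [2], [3], [4], [5], [6], [7], [8], [9]
  1-simplices (14): [1,2], [1,8], [2,3], [2,4], [2,5], [2,6], [3,4], [3,6], [3,7], [3,9], [4,5], [5,6], [5,7], [5,9]
  2-simplices (4): [2,3,4], [2,3,6], [2,4,5], [2,5,6]

so the chain groups are C_0 ≅ Z^9, C_1 ≅ Z^14, C_2 ≅ Z^4.

The boundary map ∂_1: C_1 → C_0 maps an edge to its endpoints' difference, ∂[p,q] = q − p.
As a 9×14 matrix over Z this has rank 8, with invariant factors (1,1,1,1,1,1,1,1).

Boundary ∂_2: C_2 → C_1 maps a triangle to the signed sum of its edges. For instance
  ∂[2,3,4] = [3,4] − [2,4] + [2,3],
  ∂[2,4,5] = [4,5] − [2,5] + [2,4].
The 14×4 boundary matrix has rank 4 and Smith normal form diag(1,1,1,1).

Now H_k = ker ∂_k / im ∂_{k+1}, so:

  H_0: rank C_0 − rank ∂_1 = 9 − 8 = 1, and the invariant factors of ∂_1 are all 1, so H_0 ≅ Z.
  H_1: rank ker ∂_1 − rank ∂_2 = (14 − 8) − 4 = 2, and the invariant factors of ∂_2 are all 1, so H_1 ≅ Z^2.
  H_2: rank ker ∂_2 − rank ∂_3 = (4 − 4) − 0 = 0, and there is no ∂_3, so H_2 ≅ 0.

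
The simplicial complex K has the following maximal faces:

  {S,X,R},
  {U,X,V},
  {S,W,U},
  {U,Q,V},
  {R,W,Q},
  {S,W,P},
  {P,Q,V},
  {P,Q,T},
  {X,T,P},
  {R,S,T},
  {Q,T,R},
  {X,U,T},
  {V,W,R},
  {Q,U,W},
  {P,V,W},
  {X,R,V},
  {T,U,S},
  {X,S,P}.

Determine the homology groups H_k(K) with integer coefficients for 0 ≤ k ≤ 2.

H_0 ≅ Z,  H_1 ≅ Z ⊕ Z/2,  H_2 = 0.

K has 9 vertices, 27 edges, 18 triangles.
rank ∂_0 = 0, rank ∂_1 = 8 ⇒ b_0 = 9 − 0 − 8 = 1; all invariant factors of ∂_1 are 1 so no torsion. So H_0 = Z.
rank ∂_1 = 8, rank ∂_2 = 18 ⇒ b_1 = 27 − 8 − 18 = 1; ∂_2 has invariant factor(s) [2] giving torsion. So H_1 = Z ⊕ Z/2.
rank ∂_2 = 18, rank ∂_3 = 0 ⇒ b_2 = 18 − 18 − 0 = 0. So H_2 = 0.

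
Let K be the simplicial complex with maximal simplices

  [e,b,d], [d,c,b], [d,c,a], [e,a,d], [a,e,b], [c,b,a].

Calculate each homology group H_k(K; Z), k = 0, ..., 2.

H_0 ≅ Z,  H_1 = 0,  H_2 ≅ Z.

Take the total order a < b < c < d < e on the vertex set. Then K (dimension 2) consists of the simplices:

  0-simplices (5): a, b, c, d, e
  1-simplices (9): ab, ac, ad, ae, bc, bd, be, cd, de
  2-simplices (6): abc, abe, acd, ade, bcd, bde

so the chain groups are C_0 ≅ Z^5, C_1 ≅ Z^9, C_2 ≅ Z^6.

∂_1: C_1 → C_0 sends each edge [p,q] (with p < q) to q − p.
This gives a 5×9 integer matrix of rank 4; reducing to Smith normal form yields diagonal entries (1,1,1,1).

Boundary ∂_2: C_2 → C_1 maps a triangle to the signed sum of its edges. For instance
  ∂abc = bc − ac + ab,
  ∂ade = de − ae + ad.
The resulting 9×6 matrix has rank 5, and its Smith normal form has invariant factors (1,1,1,1,1).

From H_k ≅ ker(∂_k) / im(∂_{k+1}) we obtain:

  H_0: rank C_0 − rank ∂_1 = 5 − 4 = 1, and the invariant factors of ∂_1 are all 1, so H_0 ≅ Z.
  H_1: rank ker ∂_1 − rank ∂_2 = (9 − 4) − 5 = 0, and the invariant factors of ∂_2 are all 1, so H_1 ≅ 0.
  H_2: rank ker ∂_2 − rank ∂_3 = (6 − 5) − 0 = 1, and there is no ∂_3, so H_2 ≅ Z.

As a check, the Euler characteristic is 5 − 9 + 6 = 2, which agrees with 1 − 0 + 1 = 2.
(K is a triangulation of the 2-sphere S^2.)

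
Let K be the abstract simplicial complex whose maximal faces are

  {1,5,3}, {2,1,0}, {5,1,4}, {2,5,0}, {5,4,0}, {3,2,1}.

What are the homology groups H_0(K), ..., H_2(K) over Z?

H_0 = Z,  H_1 = Z,  H_2 = 0.

We work with the vertex ordering 0 < 1 < 2 < 3 < 4 < 5. The simplices of K, each written with vertices in increasing order, are:

  0-simplices (6): [0], [1], [2], [3], [4], [5]
  1-simplices (12): [0,1], [0,2], [0,4], [0,5], [1,2], [1,3], [1,4], [1,5], [2,3], [2,5], [3,5], [4,5]
  2-simplices (6): [0,1,2], [0,2,5], [0,4,5], [1,2,3], [1,3,5], [1,4,5]

giving chain groups C_0 ≅ Z^6, C_1 ≅ Z^12, C_2 ≅ Z^6.

∂_1: C_1 → C_0 sends each edge [p,q] (with p < q) to q − p.
As a 6×12 matrix over Z this has rank 5, with invariant factors (1,1,1,1,1).

The boundary map ∂_2: C_2 → C_1 acts by ∂[p,q,r] = [q,r] − [p,r] + [p,q]. For instance
  ∂[1,2,3] = [2,3] − [1,3] + [1,2],
  ∂[0,4,5] = [4,5] − [0,5] + [0,4].
The 12×6 boundary matrix has rank 6 and Smith normal form diag(1,1,1,1,1,1).

Computing H_k = (kernel of ∂_k) / (image of ∂_{k+1}):

  H_0: rank C_0 − rank ∂_1 = 6 − 5 = 1, and the invariant factors of ∂_1 are all 1, so H_0 = Z.
  H_1: rank ker ∂_1 − rank ∂_2 = (12 − 5) − 6 = 1, and the invariant factors of ∂_2 are all 1, so H_1 = Z.
  H_2: rank ker ∂_2 − rank ∂_3 = (6 − 6) − 0 = 0, and there is no ∂_3, so H_2 = 0.

(K is a triangulation of the cylinder S^1 x I.)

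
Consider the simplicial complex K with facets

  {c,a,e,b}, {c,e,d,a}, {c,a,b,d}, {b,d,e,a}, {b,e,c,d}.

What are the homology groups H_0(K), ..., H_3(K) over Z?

H_0 = Z,  H_1 = 0,  H_2 = 0,  H_3 = Z.

We work with the vertex ordering a < b < c < d < e. The simplices of K, each written with vertices in increasing order, are:

  0-simplices (5): a, b, c, d, e
  1-simplices (10): ab, ac, ad, ae, bc, bd, be, cd, ce, de
  2-simplices (10): abc, abd, abe, acd, ace, ade, bcd, bce, bde, cde
  3-simplices (5): abcd, abce, abde, acde, bcde

giving chain groups C_0 ≅ Z^5, C_1 ≅ Z^10, C_2 ≅ Z^10, C_3 ≅ Z^5.

The boundary map ∂_1: C_1 → C_0 maps an edge to its endpoints' difference, ∂[p,q] = q − p.
As a 5×10 matrix over Z this has rank 4, with invariant factors (1,1,1,1).

The boundary map ∂_2: C_2 → C_1 sends each 2-simplex [p,q,r] to [q,r] − [p,r] + [p,q]. For instance
  ∂cde = de − ce + cd,
  ∂ade = de − ae + ad.
As a 10×10 matrix over Z this has rank 6, with invariant factors (1,1,1,1,1,1).

∂_3: C_3 → C_2 sends each 3-simplex σ to the alternating sum Σ_i (−1)^i (σ with its i-th vertex removed). For instance
  ∂abce = bce − ace + abe − abc,
  ∂bcde = cde − bde + bce − bcd.
This gives a 10×5 integer matrix of rank 4; reducing to Smith normal form yields diagonal entries (1,1,1,1).

Computing H_k = (kernel of ∂_k) / (image of ∂_{k+1}):

  H_0: rank C_0 − rank ∂_1 = 5 − 4 = 1, and the invariant factors of ∂_1 are all 1, so H_0 = Z.
  H_1: rank ker ∂_1 − rank ∂_2 = (10 − 4) − 6 = 0, and the invariant factors of ∂_2 are all 1, so H_1 = 0.
  H_2: rank ker ∂_2 − rank ∂_3 = (10 − 6) − 4 = 0, and the invariant factors of ∂_3 are all 1, so H_2 = 0.
  H_3: rank ker ∂_3 − rank ∂_4 = (5 − 4) − 0 = 1, and there is no ∂_4, so H_3 = Z.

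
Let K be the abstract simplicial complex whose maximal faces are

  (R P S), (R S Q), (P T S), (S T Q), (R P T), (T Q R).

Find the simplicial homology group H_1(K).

H_1 ≅ 0.

Fix the vertex order P < Q < R < S < T and write every simplex with vertices in increasing order. Then dim K = 2 and the simplices of K are:

  0-simplices (5): P, Q, R, S, T
  1-simplices (9): PR, PS, PT, QR, QS, QT, RS, RT, ST
  2-simplices (6): PRS, PRT, PST, QRS, QRT, QST

Hence C_0 ≅ Z^5, C_1 ≅ Z^9, C_2 ≅ Z^6.

Boundary ∂_1: C_1 → C_0 maps an edge to its endpoints' difference, ∂[p,q] = q − p. For instance
  ∂ST = T − S.
The resulting 5×9 matrix has rank 4, and its Smith normal form has invariant factors (1,1,1,1).

∂_2: C_2 → C_1 maps a triangle to the signed sum of its edges. For instance
  ∂PRT = RT − PT + PR,
  ∂PRS = RS − PS + PR.
The resulting 9×6 matrix has rank 5, and its Smith normal form has invariant factors (1,1,1,1,1).

Reading off H_k = ker ∂_k / im ∂_{k+1}:

  H_1: rank ker ∂_1 − rank ∂_2 = (9 − 4) − 5 = 0, and the invariant factors of ∂_2 are all 1, so H_1 = 0.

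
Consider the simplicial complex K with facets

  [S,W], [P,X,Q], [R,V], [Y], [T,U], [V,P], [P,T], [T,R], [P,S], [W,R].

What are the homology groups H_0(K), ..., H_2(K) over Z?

Fix the vertex order P < Q < R < S < T < U < V < W < X < Y and write every simplex with vertices in increasing order. Then dim K = 2 and the simplices of K are:

  0-simplices (10): P, Q, R, S, T, U, V, W, X, Y
  1-simplices (11): PQ, PS, PT, PV, PX, QX, RT, RV, RW, SW, TU
  2-simplices (1): PQX

giving chain groups C_0 ≅ Z^10, C_1 ≅ Z^11, C_2 ≅ Z^1.

Boundary ∂_1: C_1 → C_0 maps an edge to its endpoints' difference, ∂[p,q] = q − p. For instance
  ∂SW = W − S.
This gives a 10×11 integer matrix of rank 8; reducing to Smith normal form yields diagonal entries (1,1,1,1,1,1,1,1).

The boundary map ∂_2: C_2 → C_1 sends each 2-simplex [p,q,r] to [q,r] − [p,r] + [p,q]. For instance
  ∂PQX = QX − PX + PQ.
As a 11×1 matrix over Z this has rank 1, with invariant factors (1).

Reading off H_k = ker ∂_k / im ∂_{k+1}:

  H_0: rank C_0 − rank ∂_1 = 10 − 8 = 2, and the invariant factors of ∂_1 are all 1, so H_0 ≅ Z^2.
  H_1: rank ker ∂_1 − rank ∂_2 = (11 − 8) − 1 = 2, and the invariant factors of ∂_2 are all 1, so H_1 ≅ Z^2.
  H_2: rank ker ∂_2 − rank ∂_3 = (1 − 1) − 0 = 0, and there is no ∂_3, so H_2 ≅ 0.

H_0 ≅ Z^2,  H_1 ≅ Z^2,  H_2 = 0.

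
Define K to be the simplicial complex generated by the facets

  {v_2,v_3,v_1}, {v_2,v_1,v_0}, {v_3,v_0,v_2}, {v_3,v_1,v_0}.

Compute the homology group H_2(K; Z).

K has 4 vertices, 6 edges, 4 triangles.
rank ∂_2 = 3, rank ∂_3 = 0 ⇒ b_2 = 4 − 3 − 0 = 1. So H_2 ≅ Z.

H_2 = Z.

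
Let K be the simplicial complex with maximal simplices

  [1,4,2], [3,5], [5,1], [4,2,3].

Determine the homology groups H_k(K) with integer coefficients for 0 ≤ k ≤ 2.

H_0 ≅ Z,  H_1 ≅ Z,  H_2 = 0.

Take the total order 1 < 2 < 3 < 4 < 5 on the vertex set. Then K (dimension 2) consists of the simplices:

  0-simplices (5): [1], [2], [3], [4], [5]
  1-simplices (7): [1,2], [1,4], [1,5], [2,3], [2,4], [3,4], [3,5]
  2-simplices (2): [1,2,4], [2,3,4]

Hence C_0 ≅ Z^5, C_1 ≅ Z^7, C_2 ≅ Z^2.

The boundary map ∂_1: C_1 → C_0 is given by ∂[p,q] = [q] − [p].
As a 5×7 matrix over Z this has rank 4, with invariant factors (1,1,1,1).

Boundary ∂_2: C_2 → C_1 maps a triangle to the signed sum of its edges. For instance
  ∂[1,2,4] = [2,4] − [1,4] + [1,2],
  ∂[2,3,4] = [3,4] − [2,4] + [2,3].
The resulting 7×2 matrix has rank 2, and its Smith normal form has invariant factors (1,1).

Reading off H_k = ker ∂_k / im ∂_{k+1}:

  H_0: rank C_0 − rank ∂_1 = 5 − 4 = 1, and the invariant factors of ∂_1 are all 1, so H_0 ≅ Z.
  H_1: rank ker ∂_1 − rank ∂_2 = (7 − 4) − 2 = 1, and the invariant factors of ∂_2 are all 1, so H_1 ≅ Z.
  H_2: rank ker ∂_2 − rank ∂_3 = (2 − 2) − 0 = 0, and there is no ∂_3, so H_2 ≅ 0.

As a check, the Euler characteristic is 5 − 7 + 2 = 0, which agrees with 1 − 1 + 0 = 0.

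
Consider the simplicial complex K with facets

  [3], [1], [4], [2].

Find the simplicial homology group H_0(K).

H_0 ≅ Z^4.

Fix the vertex order 1 < 2 < 3 < 4 and write every simplex with vertices in increasing order. Then dim K = 0 and the simplices of K are:

  0-simplices (4): [1], [2], [3], [4]

giving chain groups C_0 ≅ Z^4.

Now H_k = ker ∂_k / im ∂_{k+1}, so:

  H_0: rank C_0 − rank ∂_1 = 4 − 0 = 4, and there is no ∂_1, so H_0 ≅ Z^4.

(K is a triangulation of a set of 4 points.)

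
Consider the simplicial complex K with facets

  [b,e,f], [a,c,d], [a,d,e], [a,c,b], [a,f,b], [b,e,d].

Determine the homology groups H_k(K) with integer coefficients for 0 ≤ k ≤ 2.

H_0 = Z,  H_1 = Z,  H_2 = 0.

We work with the vertex ordering a < b < c < d < e < f. The simplices of K, each written with vertices in increasing order, are:

  0-simplices (6): a, b, c, d, e, f
  1-simplices (12): ab, ac, ad, ae, af, bc, bd, be, bf, cd, de, ef
  2-simplices (6): abc, abf, acd, ade, bde, bef

so the chain groups are C_0 ≅ Z^6, C_1 ≅ Z^12, C_2 ≅ Z^6.

Boundary ∂_1: C_1 → C_0 is given by ∂[p,q] = [q] − [p].
As a 6×12 matrix over Z this has rank 5, with invariant factors (1,1,1,1,1).

Boundary ∂_2: C_2 → C_1 maps a triangle to the signed sum of its edges. For instance
  ∂bde = de − be + bd,
  ∂abc = bc − ac + ab.
As a 12×6 matrix over Z this has rank 6, with invariant factors (1,1,1,1,1,1).

Now H_k = ker ∂_k / im ∂_{k+1}, so:

  H_0: rank C_0 − rank ∂_1 = 6 − 5 = 1, and the invariant factors of ∂_1 are all 1, so H_0 ≅ Z.
  H_1: rank ker ∂_1 − rank ∂_2 = (12 − 5) − 6 = 1, and the invariant factors of ∂_2 are all 1, so H_1 ≅ Z.
  H_2: rank ker ∂_2 − rank ∂_3 = (6 − 6) − 0 = 0, and there is no ∂_3, so H_2 ≅ 0.

As a check, the Euler characteristic is 6 − 12 + 6 = 0, which agrees with 1 − 1 + 0 = 0.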